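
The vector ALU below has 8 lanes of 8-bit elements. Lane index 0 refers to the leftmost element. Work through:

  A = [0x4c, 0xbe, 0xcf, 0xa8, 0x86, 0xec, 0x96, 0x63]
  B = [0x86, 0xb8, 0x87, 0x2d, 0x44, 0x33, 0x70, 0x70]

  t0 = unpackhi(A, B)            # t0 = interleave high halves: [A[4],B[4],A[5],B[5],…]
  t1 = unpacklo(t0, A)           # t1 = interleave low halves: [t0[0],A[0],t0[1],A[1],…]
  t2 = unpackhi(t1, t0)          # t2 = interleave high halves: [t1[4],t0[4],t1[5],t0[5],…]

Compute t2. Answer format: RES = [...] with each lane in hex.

→ t0 |86|44|ec|33|96|70|63|70|
→ t1 |86|4c|44|be|ec|cf|33|a8|
→ t2 |ec|96|cf|70|33|63|a8|70|

RES = [ 0xec  0x96  0xcf  0x70  0x33  0x63  0xa8  0x70 ]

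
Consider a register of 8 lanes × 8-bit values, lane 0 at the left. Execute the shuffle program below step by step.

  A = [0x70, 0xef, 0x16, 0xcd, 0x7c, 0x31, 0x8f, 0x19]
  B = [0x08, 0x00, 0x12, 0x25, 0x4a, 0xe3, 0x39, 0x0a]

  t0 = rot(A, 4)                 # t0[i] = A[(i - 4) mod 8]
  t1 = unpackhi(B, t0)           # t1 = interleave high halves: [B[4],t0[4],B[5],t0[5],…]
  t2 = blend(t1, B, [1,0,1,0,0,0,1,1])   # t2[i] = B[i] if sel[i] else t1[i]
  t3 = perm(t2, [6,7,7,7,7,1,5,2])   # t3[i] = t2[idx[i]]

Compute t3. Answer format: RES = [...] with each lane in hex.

→ t0 |7c|31|8f|19|70|ef|16|cd|
→ t1 |4a|70|e3|ef|39|16|0a|cd|
→ t2 |08|70|12|ef|39|16|39|0a|
→ t3 |39|0a|0a|0a|0a|70|16|12|

RES = [ 0x39  0x0a  0x0a  0x0a  0x0a  0x70  0x16  0x12 ]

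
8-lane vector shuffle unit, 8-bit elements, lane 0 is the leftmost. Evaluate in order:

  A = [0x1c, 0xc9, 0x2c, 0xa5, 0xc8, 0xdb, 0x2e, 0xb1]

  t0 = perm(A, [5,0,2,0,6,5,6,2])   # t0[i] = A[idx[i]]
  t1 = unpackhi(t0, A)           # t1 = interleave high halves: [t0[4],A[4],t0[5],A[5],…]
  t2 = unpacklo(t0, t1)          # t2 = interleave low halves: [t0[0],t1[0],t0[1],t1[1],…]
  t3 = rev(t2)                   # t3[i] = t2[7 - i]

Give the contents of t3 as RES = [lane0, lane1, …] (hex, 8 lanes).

RES = [ 0xdb  0x1c  0xdb  0x2c  0xc8  0x1c  0x2e  0xdb ]

→ t0 |db|1c|2c|1c|2e|db|2e|2c|
→ t1 |2e|c8|db|db|2e|2e|2c|b1|
→ t2 |db|2e|1c|c8|2c|db|1c|db|
→ t3 |db|1c|db|2c|c8|1c|2e|db|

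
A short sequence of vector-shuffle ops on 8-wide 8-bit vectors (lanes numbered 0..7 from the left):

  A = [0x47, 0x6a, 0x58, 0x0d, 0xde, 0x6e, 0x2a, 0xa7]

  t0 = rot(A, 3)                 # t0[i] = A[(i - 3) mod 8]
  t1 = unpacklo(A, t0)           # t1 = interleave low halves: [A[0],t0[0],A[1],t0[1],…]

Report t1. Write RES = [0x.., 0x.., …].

RES = [ 0x47  0x6e  0x6a  0x2a  0x58  0xa7  0x0d  0x47 ]

  t0: 6e 2a a7 47 6a 58 0d de
  t1: 47 6e 6a 2a 58 a7 0d 47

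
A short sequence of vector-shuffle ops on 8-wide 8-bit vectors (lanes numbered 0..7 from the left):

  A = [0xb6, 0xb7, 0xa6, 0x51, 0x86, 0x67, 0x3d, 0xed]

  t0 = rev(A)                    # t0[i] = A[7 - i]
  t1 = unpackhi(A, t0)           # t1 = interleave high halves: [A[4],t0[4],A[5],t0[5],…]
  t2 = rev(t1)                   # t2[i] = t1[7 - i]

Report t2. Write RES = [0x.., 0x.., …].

RES = [ 0xb6  0xed  0xb7  0x3d  0xa6  0x67  0x51  0x86 ]

  t0: ed 3d 67 86 51 a6 b7 b6
  t1: 86 51 67 a6 3d b7 ed b6
  t2: b6 ed b7 3d a6 67 51 86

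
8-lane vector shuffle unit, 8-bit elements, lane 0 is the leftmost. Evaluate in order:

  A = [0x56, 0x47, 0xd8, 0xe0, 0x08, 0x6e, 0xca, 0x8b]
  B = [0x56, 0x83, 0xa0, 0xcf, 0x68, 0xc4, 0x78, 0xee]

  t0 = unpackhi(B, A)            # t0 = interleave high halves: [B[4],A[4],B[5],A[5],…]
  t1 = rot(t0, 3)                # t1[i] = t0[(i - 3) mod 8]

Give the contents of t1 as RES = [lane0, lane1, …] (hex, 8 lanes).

t0 = [0x68, 0x08, 0xc4, 0x6e, 0x78, 0xca, 0xee, 0x8b]
t1 = [0xca, 0xee, 0x8b, 0x68, 0x08, 0xc4, 0x6e, 0x78]

RES = [ 0xca  0xee  0x8b  0x68  0x08  0xc4  0x6e  0x78 ]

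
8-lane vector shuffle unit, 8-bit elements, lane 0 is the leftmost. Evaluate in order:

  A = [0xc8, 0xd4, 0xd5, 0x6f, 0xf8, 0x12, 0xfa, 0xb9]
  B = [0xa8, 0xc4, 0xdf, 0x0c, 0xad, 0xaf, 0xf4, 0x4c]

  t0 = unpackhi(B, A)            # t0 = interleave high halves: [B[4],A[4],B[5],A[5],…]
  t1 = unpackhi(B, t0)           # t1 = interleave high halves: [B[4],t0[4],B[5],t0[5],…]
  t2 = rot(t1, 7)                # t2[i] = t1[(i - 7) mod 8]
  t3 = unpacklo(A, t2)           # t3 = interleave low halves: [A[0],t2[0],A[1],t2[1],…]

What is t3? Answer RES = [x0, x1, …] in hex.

RES = [ 0xc8  0xf4  0xd4  0xaf  0xd5  0xfa  0x6f  0xf4 ]

t0 = [0xad, 0xf8, 0xaf, 0x12, 0xf4, 0xfa, 0x4c, 0xb9]
t1 = [0xad, 0xf4, 0xaf, 0xfa, 0xf4, 0x4c, 0x4c, 0xb9]
t2 = [0xf4, 0xaf, 0xfa, 0xf4, 0x4c, 0x4c, 0xb9, 0xad]
t3 = [0xc8, 0xf4, 0xd4, 0xaf, 0xd5, 0xfa, 0x6f, 0xf4]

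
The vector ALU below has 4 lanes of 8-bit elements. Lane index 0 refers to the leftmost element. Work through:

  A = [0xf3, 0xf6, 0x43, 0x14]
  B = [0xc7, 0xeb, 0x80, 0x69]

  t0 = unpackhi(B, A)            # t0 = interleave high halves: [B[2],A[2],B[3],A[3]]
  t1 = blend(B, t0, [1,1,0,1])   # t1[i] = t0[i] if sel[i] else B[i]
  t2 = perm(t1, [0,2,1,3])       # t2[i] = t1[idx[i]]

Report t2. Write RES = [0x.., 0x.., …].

→ t0 |80|43|69|14|
→ t1 |80|43|80|14|
→ t2 |80|80|43|14|

RES = [ 0x80  0x80  0x43  0x14 ]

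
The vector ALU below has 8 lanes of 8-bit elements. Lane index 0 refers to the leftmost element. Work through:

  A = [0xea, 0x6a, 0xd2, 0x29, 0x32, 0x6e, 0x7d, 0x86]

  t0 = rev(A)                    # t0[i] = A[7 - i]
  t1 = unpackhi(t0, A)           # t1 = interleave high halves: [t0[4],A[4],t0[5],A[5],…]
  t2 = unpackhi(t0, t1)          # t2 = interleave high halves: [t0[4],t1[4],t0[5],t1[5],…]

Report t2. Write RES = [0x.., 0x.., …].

t0 = [0x86, 0x7d, 0x6e, 0x32, 0x29, 0xd2, 0x6a, 0xea]
t1 = [0x29, 0x32, 0xd2, 0x6e, 0x6a, 0x7d, 0xea, 0x86]
t2 = [0x29, 0x6a, 0xd2, 0x7d, 0x6a, 0xea, 0xea, 0x86]

RES = [0x29, 0x6a, 0xd2, 0x7d, 0x6a, 0xea, 0xea, 0x86]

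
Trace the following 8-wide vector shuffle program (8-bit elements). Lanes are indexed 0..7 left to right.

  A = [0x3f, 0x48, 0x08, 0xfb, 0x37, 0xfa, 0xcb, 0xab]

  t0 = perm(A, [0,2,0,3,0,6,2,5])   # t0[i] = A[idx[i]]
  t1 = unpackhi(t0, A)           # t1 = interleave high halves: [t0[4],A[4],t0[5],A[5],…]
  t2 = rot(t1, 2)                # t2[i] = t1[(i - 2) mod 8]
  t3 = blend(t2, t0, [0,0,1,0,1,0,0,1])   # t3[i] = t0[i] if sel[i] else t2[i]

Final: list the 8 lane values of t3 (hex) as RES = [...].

RES = [0xfa, 0xab, 0x3f, 0x37, 0x3f, 0xfa, 0x08, 0xfa]

t0 = [0x3f, 0x08, 0x3f, 0xfb, 0x3f, 0xcb, 0x08, 0xfa]
t1 = [0x3f, 0x37, 0xcb, 0xfa, 0x08, 0xcb, 0xfa, 0xab]
t2 = [0xfa, 0xab, 0x3f, 0x37, 0xcb, 0xfa, 0x08, 0xcb]
t3 = [0xfa, 0xab, 0x3f, 0x37, 0x3f, 0xfa, 0x08, 0xfa]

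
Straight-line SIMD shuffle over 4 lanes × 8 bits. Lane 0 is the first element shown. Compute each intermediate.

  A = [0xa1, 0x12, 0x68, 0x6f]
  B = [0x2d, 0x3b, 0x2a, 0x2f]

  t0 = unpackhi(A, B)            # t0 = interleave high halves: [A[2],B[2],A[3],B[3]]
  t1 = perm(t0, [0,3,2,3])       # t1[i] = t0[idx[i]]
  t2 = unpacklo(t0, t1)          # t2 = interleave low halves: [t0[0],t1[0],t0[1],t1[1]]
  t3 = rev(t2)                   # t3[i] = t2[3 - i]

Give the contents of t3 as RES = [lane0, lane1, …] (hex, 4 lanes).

  t0: 68 2a 6f 2f
  t1: 68 2f 6f 2f
  t2: 68 68 2a 2f
  t3: 2f 2a 68 68

RES = [ 0x2f  0x2a  0x68  0x68 ]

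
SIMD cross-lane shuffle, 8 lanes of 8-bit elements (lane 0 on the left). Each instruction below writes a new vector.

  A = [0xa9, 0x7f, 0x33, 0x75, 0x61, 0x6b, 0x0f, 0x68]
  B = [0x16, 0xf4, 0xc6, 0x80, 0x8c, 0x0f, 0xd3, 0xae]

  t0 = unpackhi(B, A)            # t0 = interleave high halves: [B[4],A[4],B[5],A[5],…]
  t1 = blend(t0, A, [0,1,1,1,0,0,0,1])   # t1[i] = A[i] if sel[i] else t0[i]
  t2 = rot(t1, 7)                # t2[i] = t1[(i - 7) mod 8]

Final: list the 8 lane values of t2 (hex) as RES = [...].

RES = [ 0x7f  0x33  0x75  0xd3  0x0f  0xae  0x68  0x8c ]

t0 = [0x8c, 0x61, 0x0f, 0x6b, 0xd3, 0x0f, 0xae, 0x68]
t1 = [0x8c, 0x7f, 0x33, 0x75, 0xd3, 0x0f, 0xae, 0x68]
t2 = [0x7f, 0x33, 0x75, 0xd3, 0x0f, 0xae, 0x68, 0x8c]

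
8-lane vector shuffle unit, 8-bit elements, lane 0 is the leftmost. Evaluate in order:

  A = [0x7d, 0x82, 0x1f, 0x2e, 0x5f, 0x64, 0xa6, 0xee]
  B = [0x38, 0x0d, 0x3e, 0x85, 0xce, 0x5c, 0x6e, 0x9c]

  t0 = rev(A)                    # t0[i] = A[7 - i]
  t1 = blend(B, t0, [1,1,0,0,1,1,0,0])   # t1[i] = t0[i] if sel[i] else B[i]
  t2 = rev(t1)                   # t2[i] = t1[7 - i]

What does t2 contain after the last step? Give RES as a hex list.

→ t0 |ee|a6|64|5f|2e|1f|82|7d|
→ t1 |ee|a6|3e|85|2e|1f|6e|9c|
→ t2 |9c|6e|1f|2e|85|3e|a6|ee|

RES = [ 0x9c  0x6e  0x1f  0x2e  0x85  0x3e  0xa6  0xee ]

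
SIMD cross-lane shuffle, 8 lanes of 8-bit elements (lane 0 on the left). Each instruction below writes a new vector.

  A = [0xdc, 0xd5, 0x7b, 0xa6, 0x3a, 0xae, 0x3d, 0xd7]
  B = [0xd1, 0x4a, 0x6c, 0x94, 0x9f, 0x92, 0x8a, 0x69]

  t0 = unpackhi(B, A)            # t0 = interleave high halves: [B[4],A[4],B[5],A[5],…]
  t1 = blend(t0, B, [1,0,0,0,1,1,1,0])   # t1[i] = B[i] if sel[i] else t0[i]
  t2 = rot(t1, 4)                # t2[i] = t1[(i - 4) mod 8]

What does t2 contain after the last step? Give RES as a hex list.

t0 = [0x9f, 0x3a, 0x92, 0xae, 0x8a, 0x3d, 0x69, 0xd7]
t1 = [0xd1, 0x3a, 0x92, 0xae, 0x9f, 0x92, 0x8a, 0xd7]
t2 = [0x9f, 0x92, 0x8a, 0xd7, 0xd1, 0x3a, 0x92, 0xae]

RES = [0x9f, 0x92, 0x8a, 0xd7, 0xd1, 0x3a, 0x92, 0xae]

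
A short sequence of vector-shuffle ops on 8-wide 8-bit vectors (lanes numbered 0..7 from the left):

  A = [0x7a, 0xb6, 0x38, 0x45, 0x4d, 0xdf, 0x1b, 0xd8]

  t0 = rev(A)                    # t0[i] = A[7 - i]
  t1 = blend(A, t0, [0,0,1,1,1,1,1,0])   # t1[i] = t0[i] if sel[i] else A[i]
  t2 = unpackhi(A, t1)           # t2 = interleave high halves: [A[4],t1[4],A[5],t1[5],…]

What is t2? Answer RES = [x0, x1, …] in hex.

RES = [ 0x4d  0x45  0xdf  0x38  0x1b  0xb6  0xd8  0xd8 ]

t0 = [0xd8, 0x1b, 0xdf, 0x4d, 0x45, 0x38, 0xb6, 0x7a]
t1 = [0x7a, 0xb6, 0xdf, 0x4d, 0x45, 0x38, 0xb6, 0xd8]
t2 = [0x4d, 0x45, 0xdf, 0x38, 0x1b, 0xb6, 0xd8, 0xd8]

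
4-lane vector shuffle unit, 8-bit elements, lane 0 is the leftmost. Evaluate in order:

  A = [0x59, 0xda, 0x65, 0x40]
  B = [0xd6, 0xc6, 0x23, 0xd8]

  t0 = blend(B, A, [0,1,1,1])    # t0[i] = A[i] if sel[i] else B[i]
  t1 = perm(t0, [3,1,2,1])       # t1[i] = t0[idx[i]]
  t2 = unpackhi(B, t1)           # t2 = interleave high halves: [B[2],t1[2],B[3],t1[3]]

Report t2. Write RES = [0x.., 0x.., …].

RES = [0x23, 0x65, 0xd8, 0xda]

t0 = [0xd6, 0xda, 0x65, 0x40]
t1 = [0x40, 0xda, 0x65, 0xda]
t2 = [0x23, 0x65, 0xd8, 0xda]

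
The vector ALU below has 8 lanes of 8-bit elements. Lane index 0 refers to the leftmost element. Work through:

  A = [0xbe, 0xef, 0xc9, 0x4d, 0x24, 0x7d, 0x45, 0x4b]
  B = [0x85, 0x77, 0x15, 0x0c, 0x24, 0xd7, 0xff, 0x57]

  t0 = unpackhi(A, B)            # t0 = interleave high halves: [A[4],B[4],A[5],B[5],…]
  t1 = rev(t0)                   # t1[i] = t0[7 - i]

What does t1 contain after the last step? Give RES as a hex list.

t0 = [0x24, 0x24, 0x7d, 0xd7, 0x45, 0xff, 0x4b, 0x57]
t1 = [0x57, 0x4b, 0xff, 0x45, 0xd7, 0x7d, 0x24, 0x24]

RES = [0x57, 0x4b, 0xff, 0x45, 0xd7, 0x7d, 0x24, 0x24]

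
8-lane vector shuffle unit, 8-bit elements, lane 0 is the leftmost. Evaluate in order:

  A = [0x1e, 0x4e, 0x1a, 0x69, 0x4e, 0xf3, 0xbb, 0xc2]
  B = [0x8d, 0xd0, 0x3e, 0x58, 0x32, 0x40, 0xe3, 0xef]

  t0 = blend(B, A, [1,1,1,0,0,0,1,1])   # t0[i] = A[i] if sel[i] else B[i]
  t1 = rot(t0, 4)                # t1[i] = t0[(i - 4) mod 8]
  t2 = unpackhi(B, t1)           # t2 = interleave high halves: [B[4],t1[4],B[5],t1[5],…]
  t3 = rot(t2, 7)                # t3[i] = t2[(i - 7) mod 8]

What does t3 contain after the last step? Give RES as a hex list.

  t0: 1e 4e 1a 58 32 40 bb c2
  t1: 32 40 bb c2 1e 4e 1a 58
  t2: 32 1e 40 4e e3 1a ef 58
  t3: 1e 40 4e e3 1a ef 58 32

RES = [0x1e, 0x40, 0x4e, 0xe3, 0x1a, 0xef, 0x58, 0x32]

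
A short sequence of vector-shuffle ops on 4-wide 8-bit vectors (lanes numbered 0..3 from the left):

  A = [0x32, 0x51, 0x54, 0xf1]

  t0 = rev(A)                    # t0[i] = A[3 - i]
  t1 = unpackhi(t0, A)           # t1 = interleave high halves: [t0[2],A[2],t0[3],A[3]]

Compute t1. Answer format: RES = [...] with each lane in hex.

t0 = [0xf1, 0x54, 0x51, 0x32]
t1 = [0x51, 0x54, 0x32, 0xf1]

RES = [ 0x51  0x54  0x32  0xf1 ]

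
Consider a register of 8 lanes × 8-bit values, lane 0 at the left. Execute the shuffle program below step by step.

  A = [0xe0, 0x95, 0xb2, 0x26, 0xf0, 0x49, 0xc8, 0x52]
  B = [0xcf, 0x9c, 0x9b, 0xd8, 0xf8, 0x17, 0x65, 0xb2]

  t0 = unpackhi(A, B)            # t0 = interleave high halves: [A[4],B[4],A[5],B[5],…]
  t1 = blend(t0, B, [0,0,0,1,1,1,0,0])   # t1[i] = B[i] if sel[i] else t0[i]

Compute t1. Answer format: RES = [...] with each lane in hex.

→ t0 |f0|f8|49|17|c8|65|52|b2|
→ t1 |f0|f8|49|d8|f8|17|52|b2|

RES = [0xf0, 0xf8, 0x49, 0xd8, 0xf8, 0x17, 0x52, 0xb2]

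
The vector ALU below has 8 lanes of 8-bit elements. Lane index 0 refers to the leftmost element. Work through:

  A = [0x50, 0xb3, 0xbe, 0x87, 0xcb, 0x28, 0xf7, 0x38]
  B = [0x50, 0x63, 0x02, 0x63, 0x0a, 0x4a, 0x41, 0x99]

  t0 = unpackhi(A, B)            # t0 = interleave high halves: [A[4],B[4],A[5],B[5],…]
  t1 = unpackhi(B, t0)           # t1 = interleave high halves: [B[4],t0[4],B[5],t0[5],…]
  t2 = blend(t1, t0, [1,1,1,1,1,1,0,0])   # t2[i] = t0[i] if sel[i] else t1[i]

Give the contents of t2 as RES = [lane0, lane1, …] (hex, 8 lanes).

RES = [0xcb, 0x0a, 0x28, 0x4a, 0xf7, 0x41, 0x99, 0x99]

t0 = [0xcb, 0x0a, 0x28, 0x4a, 0xf7, 0x41, 0x38, 0x99]
t1 = [0x0a, 0xf7, 0x4a, 0x41, 0x41, 0x38, 0x99, 0x99]
t2 = [0xcb, 0x0a, 0x28, 0x4a, 0xf7, 0x41, 0x99, 0x99]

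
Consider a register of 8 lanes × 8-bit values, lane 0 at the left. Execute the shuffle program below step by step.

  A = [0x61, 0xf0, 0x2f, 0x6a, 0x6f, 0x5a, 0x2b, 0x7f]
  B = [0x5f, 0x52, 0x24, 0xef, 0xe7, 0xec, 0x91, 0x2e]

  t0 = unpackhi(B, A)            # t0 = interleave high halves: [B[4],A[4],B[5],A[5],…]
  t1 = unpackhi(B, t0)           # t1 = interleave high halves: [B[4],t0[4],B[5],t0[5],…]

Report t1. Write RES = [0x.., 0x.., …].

t0 = [0xe7, 0x6f, 0xec, 0x5a, 0x91, 0x2b, 0x2e, 0x7f]
t1 = [0xe7, 0x91, 0xec, 0x2b, 0x91, 0x2e, 0x2e, 0x7f]

RES = [0xe7, 0x91, 0xec, 0x2b, 0x91, 0x2e, 0x2e, 0x7f]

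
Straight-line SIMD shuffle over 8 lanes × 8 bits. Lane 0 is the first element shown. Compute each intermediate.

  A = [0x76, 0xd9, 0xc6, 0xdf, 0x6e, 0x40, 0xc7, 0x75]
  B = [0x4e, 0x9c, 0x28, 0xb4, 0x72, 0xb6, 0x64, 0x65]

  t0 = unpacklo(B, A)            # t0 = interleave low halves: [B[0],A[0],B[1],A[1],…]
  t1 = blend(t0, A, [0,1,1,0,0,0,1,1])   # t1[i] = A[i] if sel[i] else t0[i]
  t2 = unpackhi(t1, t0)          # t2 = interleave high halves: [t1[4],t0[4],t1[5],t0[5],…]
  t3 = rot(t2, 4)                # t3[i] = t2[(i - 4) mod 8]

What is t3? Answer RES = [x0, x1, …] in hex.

RES = [ 0xc7  0xb4  0x75  0xdf  0x28  0x28  0xc6  0xc6 ]

→ t0 |4e|76|9c|d9|28|c6|b4|df|
→ t1 |4e|d9|c6|d9|28|c6|c7|75|
→ t2 |28|28|c6|c6|c7|b4|75|df|
→ t3 |c7|b4|75|df|28|28|c6|c6|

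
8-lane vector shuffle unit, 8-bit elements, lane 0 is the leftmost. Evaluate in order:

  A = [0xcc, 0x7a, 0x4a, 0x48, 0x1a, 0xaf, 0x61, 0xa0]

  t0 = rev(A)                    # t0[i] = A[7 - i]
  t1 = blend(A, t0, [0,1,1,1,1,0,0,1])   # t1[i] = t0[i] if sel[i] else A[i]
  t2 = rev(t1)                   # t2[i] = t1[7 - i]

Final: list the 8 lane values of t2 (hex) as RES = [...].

→ t0 |a0|61|af|1a|48|4a|7a|cc|
→ t1 |cc|61|af|1a|48|af|61|cc|
→ t2 |cc|61|af|48|1a|af|61|cc|

RES = [0xcc, 0x61, 0xaf, 0x48, 0x1a, 0xaf, 0x61, 0xcc]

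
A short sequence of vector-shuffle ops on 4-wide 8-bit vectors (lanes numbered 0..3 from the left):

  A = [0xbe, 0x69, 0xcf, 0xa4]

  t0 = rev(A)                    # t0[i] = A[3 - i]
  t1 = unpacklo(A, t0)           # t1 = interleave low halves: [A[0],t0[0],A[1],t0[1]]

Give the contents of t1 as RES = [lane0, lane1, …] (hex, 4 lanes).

RES = [0xbe, 0xa4, 0x69, 0xcf]

→ t0 |a4|cf|69|be|
→ t1 |be|a4|69|cf|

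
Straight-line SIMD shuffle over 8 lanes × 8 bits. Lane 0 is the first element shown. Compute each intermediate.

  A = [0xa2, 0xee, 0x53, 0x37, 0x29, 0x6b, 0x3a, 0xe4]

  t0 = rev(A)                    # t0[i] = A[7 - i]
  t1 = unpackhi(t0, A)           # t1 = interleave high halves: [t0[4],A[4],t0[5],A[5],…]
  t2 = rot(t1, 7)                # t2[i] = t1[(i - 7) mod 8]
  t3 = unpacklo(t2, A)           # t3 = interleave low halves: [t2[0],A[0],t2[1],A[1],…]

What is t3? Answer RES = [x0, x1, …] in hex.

→ t0 |e4|3a|6b|29|37|53|ee|a2|
→ t1 |37|29|53|6b|ee|3a|a2|e4|
→ t2 |29|53|6b|ee|3a|a2|e4|37|
→ t3 |29|a2|53|ee|6b|53|ee|37|

RES = [0x29, 0xa2, 0x53, 0xee, 0x6b, 0x53, 0xee, 0x37]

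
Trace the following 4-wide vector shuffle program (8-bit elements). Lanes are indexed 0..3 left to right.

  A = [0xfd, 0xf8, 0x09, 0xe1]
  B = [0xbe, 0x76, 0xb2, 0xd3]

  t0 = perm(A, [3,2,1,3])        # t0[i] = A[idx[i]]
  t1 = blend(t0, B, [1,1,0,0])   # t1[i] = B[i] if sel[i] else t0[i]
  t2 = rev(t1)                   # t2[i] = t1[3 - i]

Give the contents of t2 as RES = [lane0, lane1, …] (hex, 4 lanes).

RES = [0xe1, 0xf8, 0x76, 0xbe]

  t0: e1 09 f8 e1
  t1: be 76 f8 e1
  t2: e1 f8 76 be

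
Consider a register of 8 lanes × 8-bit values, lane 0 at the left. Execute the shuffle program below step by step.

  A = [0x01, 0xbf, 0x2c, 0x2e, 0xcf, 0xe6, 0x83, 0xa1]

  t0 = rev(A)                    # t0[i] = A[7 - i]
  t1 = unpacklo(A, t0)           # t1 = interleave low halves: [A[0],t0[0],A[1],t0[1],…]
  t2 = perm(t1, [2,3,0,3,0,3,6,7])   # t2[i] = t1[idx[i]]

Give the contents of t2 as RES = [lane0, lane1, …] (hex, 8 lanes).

RES = [0xbf, 0x83, 0x01, 0x83, 0x01, 0x83, 0x2e, 0xcf]

  t0: a1 83 e6 cf 2e 2c bf 01
  t1: 01 a1 bf 83 2c e6 2e cf
  t2: bf 83 01 83 01 83 2e cf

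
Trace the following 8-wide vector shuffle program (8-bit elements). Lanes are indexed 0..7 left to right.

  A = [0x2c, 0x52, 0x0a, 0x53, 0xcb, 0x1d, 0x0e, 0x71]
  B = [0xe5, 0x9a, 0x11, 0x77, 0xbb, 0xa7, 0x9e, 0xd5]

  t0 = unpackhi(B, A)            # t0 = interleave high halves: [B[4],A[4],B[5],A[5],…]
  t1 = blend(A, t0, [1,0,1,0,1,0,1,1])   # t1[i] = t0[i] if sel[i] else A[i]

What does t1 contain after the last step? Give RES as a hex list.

  t0: bb cb a7 1d 9e 0e d5 71
  t1: bb 52 a7 53 9e 1d d5 71

RES = [0xbb, 0x52, 0xa7, 0x53, 0x9e, 0x1d, 0xd5, 0x71]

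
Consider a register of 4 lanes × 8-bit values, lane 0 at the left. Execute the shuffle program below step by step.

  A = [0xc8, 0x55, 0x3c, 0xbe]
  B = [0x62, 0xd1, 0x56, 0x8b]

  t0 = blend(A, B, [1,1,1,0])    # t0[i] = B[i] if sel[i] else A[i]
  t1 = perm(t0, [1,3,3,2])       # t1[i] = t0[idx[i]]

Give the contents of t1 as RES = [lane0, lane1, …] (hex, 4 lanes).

→ t0 |62|d1|56|be|
→ t1 |d1|be|be|56|

RES = [0xd1, 0xbe, 0xbe, 0x56]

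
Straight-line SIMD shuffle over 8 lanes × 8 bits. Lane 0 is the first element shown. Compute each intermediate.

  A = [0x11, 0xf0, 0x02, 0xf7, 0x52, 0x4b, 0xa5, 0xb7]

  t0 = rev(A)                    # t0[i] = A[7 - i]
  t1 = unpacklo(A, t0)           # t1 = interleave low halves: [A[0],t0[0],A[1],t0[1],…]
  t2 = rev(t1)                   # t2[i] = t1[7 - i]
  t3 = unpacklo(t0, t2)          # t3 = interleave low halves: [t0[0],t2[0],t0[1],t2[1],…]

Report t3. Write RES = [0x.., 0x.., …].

RES = [ 0xb7  0x52  0xa5  0xf7  0x4b  0x4b  0x52  0x02 ]

→ t0 |b7|a5|4b|52|f7|02|f0|11|
→ t1 |11|b7|f0|a5|02|4b|f7|52|
→ t2 |52|f7|4b|02|a5|f0|b7|11|
→ t3 |b7|52|a5|f7|4b|4b|52|02|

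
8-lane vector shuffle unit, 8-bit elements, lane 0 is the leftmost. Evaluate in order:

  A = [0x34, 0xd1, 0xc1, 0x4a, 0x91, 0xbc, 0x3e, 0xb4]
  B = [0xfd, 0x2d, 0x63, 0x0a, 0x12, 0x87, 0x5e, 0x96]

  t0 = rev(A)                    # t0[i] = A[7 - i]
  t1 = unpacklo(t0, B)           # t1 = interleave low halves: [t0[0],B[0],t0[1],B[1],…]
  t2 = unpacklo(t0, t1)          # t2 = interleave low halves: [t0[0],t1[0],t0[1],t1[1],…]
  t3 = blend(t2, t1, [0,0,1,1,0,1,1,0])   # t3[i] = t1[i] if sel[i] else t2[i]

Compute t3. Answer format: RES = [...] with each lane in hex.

  t0: b4 3e bc 91 4a c1 d1 34
  t1: b4 fd 3e 2d bc 63 91 0a
  t2: b4 b4 3e fd bc 3e 91 2d
  t3: b4 b4 3e 2d bc 63 91 2d

RES = [ 0xb4  0xb4  0x3e  0x2d  0xbc  0x63  0x91  0x2d ]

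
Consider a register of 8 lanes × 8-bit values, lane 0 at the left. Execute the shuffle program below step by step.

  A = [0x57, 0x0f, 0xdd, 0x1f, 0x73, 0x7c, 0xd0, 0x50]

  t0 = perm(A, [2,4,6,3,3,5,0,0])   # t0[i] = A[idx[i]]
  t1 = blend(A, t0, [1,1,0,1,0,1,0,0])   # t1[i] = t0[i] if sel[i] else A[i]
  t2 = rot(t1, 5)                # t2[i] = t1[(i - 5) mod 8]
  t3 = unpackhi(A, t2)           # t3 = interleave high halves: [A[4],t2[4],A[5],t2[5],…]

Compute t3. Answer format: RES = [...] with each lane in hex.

RES = [ 0x73  0x50  0x7c  0xdd  0xd0  0x73  0x50  0xdd ]

→ t0 |dd|73|d0|1f|1f|7c|57|57|
→ t1 |dd|73|dd|1f|73|7c|d0|50|
→ t2 |1f|73|7c|d0|50|dd|73|dd|
→ t3 |73|50|7c|dd|d0|73|50|dd|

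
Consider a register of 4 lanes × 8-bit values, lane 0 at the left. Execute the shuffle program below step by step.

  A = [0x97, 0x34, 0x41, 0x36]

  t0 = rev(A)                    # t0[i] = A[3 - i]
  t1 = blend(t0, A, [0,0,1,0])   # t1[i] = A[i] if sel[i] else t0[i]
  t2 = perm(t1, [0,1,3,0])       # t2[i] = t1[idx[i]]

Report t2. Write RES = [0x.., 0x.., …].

RES = [ 0x36  0x41  0x97  0x36 ]

→ t0 |36|41|34|97|
→ t1 |36|41|41|97|
→ t2 |36|41|97|36|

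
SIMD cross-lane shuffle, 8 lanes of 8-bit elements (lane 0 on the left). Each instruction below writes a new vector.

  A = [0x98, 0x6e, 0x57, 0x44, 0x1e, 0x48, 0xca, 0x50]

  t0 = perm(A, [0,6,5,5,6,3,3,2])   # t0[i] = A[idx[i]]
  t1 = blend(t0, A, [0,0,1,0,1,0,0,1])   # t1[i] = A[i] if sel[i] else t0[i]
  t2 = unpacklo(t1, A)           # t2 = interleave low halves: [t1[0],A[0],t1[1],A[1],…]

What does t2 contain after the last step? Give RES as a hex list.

t0 = [0x98, 0xca, 0x48, 0x48, 0xca, 0x44, 0x44, 0x57]
t1 = [0x98, 0xca, 0x57, 0x48, 0x1e, 0x44, 0x44, 0x50]
t2 = [0x98, 0x98, 0xca, 0x6e, 0x57, 0x57, 0x48, 0x44]

RES = [ 0x98  0x98  0xca  0x6e  0x57  0x57  0x48  0x44 ]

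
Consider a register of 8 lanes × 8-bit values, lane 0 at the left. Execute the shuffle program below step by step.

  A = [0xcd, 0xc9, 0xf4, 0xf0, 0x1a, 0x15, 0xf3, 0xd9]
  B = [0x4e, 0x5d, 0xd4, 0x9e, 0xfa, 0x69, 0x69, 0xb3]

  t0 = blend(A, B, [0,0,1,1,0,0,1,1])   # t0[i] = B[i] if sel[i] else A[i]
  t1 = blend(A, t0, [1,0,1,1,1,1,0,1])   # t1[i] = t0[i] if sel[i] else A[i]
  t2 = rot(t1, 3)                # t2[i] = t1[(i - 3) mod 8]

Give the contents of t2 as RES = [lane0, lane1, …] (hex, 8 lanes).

  t0: cd c9 d4 9e 1a 15 69 b3
  t1: cd c9 d4 9e 1a 15 f3 b3
  t2: 15 f3 b3 cd c9 d4 9e 1a

RES = [ 0x15  0xf3  0xb3  0xcd  0xc9  0xd4  0x9e  0x1a ]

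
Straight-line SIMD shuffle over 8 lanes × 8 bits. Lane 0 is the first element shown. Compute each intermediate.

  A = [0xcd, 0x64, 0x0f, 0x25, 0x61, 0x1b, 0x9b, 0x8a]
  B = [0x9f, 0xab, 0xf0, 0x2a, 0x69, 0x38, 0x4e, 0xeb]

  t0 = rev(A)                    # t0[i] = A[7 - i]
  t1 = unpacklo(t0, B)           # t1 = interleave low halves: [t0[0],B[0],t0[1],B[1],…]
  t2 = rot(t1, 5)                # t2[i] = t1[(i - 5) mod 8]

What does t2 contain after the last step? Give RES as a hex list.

RES = [ 0xab  0x1b  0xf0  0x61  0x2a  0x8a  0x9f  0x9b ]

→ t0 |8a|9b|1b|61|25|0f|64|cd|
→ t1 |8a|9f|9b|ab|1b|f0|61|2a|
→ t2 |ab|1b|f0|61|2a|8a|9f|9b|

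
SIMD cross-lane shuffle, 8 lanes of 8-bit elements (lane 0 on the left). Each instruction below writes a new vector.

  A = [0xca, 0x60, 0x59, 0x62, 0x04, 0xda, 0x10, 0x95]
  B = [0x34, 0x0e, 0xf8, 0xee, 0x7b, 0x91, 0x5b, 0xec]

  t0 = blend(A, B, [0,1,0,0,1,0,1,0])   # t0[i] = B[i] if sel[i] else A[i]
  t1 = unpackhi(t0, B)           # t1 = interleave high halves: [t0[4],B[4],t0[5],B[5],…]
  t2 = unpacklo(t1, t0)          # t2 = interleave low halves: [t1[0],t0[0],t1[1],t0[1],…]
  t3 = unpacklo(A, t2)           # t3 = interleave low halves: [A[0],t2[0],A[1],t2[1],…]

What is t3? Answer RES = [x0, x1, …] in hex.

RES = [0xca, 0x7b, 0x60, 0xca, 0x59, 0x7b, 0x62, 0x0e]

  t0: ca 0e 59 62 7b da 5b 95
  t1: 7b 7b da 91 5b 5b 95 ec
  t2: 7b ca 7b 0e da 59 91 62
  t3: ca 7b 60 ca 59 7b 62 0e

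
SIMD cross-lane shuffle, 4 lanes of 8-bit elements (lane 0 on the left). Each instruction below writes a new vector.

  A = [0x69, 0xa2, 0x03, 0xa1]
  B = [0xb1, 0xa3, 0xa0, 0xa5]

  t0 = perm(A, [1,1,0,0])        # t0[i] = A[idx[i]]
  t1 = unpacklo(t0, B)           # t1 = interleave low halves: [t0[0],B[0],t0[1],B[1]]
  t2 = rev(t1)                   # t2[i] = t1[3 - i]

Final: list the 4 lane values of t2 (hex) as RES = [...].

→ t0 |a2|a2|69|69|
→ t1 |a2|b1|a2|a3|
→ t2 |a3|a2|b1|a2|

RES = [ 0xa3  0xa2  0xb1  0xa2 ]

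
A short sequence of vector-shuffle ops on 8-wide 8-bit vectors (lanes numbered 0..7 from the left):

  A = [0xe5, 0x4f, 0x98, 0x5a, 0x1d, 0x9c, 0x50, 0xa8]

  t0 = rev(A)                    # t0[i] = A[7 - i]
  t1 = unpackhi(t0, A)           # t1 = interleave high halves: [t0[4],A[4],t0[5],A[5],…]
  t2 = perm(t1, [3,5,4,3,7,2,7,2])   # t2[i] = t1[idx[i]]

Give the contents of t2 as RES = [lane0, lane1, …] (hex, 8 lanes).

RES = [0x9c, 0x50, 0x4f, 0x9c, 0xa8, 0x98, 0xa8, 0x98]

→ t0 |a8|50|9c|1d|5a|98|4f|e5|
→ t1 |5a|1d|98|9c|4f|50|e5|a8|
→ t2 |9c|50|4f|9c|a8|98|a8|98|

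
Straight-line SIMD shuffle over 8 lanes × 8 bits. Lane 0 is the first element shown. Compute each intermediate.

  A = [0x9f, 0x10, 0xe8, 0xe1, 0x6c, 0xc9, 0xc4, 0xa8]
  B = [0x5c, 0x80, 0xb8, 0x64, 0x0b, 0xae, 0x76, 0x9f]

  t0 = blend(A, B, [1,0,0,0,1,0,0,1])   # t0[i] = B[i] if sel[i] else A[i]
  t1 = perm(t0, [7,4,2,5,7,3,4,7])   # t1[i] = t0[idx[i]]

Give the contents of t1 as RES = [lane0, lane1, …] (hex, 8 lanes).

t0 = [0x5c, 0x10, 0xe8, 0xe1, 0x0b, 0xc9, 0xc4, 0x9f]
t1 = [0x9f, 0x0b, 0xe8, 0xc9, 0x9f, 0xe1, 0x0b, 0x9f]

RES = [ 0x9f  0x0b  0xe8  0xc9  0x9f  0xe1  0x0b  0x9f ]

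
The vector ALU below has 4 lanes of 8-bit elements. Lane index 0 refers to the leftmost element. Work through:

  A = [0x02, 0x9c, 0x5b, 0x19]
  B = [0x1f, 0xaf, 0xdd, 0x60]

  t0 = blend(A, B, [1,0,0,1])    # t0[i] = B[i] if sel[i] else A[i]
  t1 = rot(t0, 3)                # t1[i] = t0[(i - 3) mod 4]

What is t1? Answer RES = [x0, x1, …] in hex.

RES = [0x9c, 0x5b, 0x60, 0x1f]

→ t0 |1f|9c|5b|60|
→ t1 |9c|5b|60|1f|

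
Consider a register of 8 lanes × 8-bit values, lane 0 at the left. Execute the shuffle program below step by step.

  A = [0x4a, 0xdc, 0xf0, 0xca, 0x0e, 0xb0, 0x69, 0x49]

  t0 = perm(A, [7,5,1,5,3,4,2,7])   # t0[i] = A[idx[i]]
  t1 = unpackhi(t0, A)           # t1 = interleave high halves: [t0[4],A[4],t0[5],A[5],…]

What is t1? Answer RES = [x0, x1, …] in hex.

→ t0 |49|b0|dc|b0|ca|0e|f0|49|
→ t1 |ca|0e|0e|b0|f0|69|49|49|

RES = [0xca, 0x0e, 0x0e, 0xb0, 0xf0, 0x69, 0x49, 0x49]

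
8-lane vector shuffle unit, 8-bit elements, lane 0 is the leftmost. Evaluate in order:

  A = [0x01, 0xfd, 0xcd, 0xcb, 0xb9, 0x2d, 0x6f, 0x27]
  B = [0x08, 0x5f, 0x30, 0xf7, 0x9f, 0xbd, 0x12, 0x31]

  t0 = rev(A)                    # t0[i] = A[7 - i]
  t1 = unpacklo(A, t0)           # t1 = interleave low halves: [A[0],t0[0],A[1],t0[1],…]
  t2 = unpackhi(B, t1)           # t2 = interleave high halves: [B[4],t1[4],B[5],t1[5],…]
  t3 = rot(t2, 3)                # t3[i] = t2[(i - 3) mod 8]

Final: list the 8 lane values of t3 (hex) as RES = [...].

RES = [0xcb, 0x31, 0xb9, 0x9f, 0xcd, 0xbd, 0x2d, 0x12]

t0 = [0x27, 0x6f, 0x2d, 0xb9, 0xcb, 0xcd, 0xfd, 0x01]
t1 = [0x01, 0x27, 0xfd, 0x6f, 0xcd, 0x2d, 0xcb, 0xb9]
t2 = [0x9f, 0xcd, 0xbd, 0x2d, 0x12, 0xcb, 0x31, 0xb9]
t3 = [0xcb, 0x31, 0xb9, 0x9f, 0xcd, 0xbd, 0x2d, 0x12]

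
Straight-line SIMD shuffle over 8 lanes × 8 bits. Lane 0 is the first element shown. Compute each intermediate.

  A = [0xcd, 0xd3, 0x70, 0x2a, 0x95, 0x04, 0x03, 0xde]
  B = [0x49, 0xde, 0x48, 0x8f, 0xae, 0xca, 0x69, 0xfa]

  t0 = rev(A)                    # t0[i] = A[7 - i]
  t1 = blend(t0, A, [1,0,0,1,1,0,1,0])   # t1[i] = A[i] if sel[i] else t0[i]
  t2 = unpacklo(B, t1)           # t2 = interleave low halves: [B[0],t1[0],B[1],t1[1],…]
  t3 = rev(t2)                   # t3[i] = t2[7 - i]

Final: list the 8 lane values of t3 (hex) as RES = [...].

  t0: de 03 04 95 2a 70 d3 cd
  t1: cd 03 04 2a 95 70 03 cd
  t2: 49 cd de 03 48 04 8f 2a
  t3: 2a 8f 04 48 03 de cd 49

RES = [0x2a, 0x8f, 0x04, 0x48, 0x03, 0xde, 0xcd, 0x49]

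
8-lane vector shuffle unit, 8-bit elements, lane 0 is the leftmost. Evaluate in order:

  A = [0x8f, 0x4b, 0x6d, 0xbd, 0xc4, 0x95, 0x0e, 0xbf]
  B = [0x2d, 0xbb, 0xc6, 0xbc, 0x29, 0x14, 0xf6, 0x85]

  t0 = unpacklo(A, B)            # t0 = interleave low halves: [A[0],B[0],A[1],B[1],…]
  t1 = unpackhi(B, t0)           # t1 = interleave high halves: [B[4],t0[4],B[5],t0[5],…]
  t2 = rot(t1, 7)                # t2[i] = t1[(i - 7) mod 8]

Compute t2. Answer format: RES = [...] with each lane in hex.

t0 = [0x8f, 0x2d, 0x4b, 0xbb, 0x6d, 0xc6, 0xbd, 0xbc]
t1 = [0x29, 0x6d, 0x14, 0xc6, 0xf6, 0xbd, 0x85, 0xbc]
t2 = [0x6d, 0x14, 0xc6, 0xf6, 0xbd, 0x85, 0xbc, 0x29]

RES = [ 0x6d  0x14  0xc6  0xf6  0xbd  0x85  0xbc  0x29 ]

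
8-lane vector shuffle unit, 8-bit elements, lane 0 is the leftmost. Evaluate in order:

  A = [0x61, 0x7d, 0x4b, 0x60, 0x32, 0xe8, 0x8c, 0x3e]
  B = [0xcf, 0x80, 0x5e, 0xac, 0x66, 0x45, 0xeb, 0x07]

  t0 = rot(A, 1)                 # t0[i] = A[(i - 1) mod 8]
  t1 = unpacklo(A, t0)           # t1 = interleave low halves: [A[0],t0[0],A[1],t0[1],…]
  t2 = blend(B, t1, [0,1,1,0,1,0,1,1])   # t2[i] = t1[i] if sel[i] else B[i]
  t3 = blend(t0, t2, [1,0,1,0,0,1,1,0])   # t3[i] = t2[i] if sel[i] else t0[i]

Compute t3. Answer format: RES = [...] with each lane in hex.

t0 = [0x3e, 0x61, 0x7d, 0x4b, 0x60, 0x32, 0xe8, 0x8c]
t1 = [0x61, 0x3e, 0x7d, 0x61, 0x4b, 0x7d, 0x60, 0x4b]
t2 = [0xcf, 0x3e, 0x7d, 0xac, 0x4b, 0x45, 0x60, 0x4b]
t3 = [0xcf, 0x61, 0x7d, 0x4b, 0x60, 0x45, 0x60, 0x8c]

RES = [0xcf, 0x61, 0x7d, 0x4b, 0x60, 0x45, 0x60, 0x8c]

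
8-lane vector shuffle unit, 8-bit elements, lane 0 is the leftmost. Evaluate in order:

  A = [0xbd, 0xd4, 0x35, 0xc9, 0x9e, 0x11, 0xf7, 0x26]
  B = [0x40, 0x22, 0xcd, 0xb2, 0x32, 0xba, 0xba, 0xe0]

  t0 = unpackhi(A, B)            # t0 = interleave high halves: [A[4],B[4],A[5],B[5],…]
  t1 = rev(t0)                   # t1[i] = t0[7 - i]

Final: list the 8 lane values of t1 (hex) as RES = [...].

→ t0 |9e|32|11|ba|f7|ba|26|e0|
→ t1 |e0|26|ba|f7|ba|11|32|9e|

RES = [ 0xe0  0x26  0xba  0xf7  0xba  0x11  0x32  0x9e ]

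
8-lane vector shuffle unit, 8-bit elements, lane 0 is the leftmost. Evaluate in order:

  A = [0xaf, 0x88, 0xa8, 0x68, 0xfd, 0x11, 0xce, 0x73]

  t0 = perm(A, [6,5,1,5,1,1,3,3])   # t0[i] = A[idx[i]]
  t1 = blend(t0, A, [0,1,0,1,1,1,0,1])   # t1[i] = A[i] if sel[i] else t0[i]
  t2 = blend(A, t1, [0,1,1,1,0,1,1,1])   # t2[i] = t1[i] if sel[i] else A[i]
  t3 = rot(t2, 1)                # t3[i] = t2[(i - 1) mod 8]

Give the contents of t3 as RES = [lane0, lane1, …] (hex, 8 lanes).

→ t0 |ce|11|88|11|88|88|68|68|
→ t1 |ce|88|88|68|fd|11|68|73|
→ t2 |af|88|88|68|fd|11|68|73|
→ t3 |73|af|88|88|68|fd|11|68|

RES = [ 0x73  0xaf  0x88  0x88  0x68  0xfd  0x11  0x68 ]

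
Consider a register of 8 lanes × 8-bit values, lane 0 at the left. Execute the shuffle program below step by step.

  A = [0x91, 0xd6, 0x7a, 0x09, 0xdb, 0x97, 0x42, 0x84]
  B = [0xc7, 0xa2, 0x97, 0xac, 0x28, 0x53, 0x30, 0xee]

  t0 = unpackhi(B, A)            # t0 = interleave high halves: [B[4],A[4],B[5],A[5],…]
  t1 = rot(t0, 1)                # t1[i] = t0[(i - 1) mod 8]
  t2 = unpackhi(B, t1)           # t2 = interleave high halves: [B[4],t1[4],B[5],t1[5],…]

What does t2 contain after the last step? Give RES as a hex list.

RES = [ 0x28  0x97  0x53  0x30  0x30  0x42  0xee  0xee ]

t0 = [0x28, 0xdb, 0x53, 0x97, 0x30, 0x42, 0xee, 0x84]
t1 = [0x84, 0x28, 0xdb, 0x53, 0x97, 0x30, 0x42, 0xee]
t2 = [0x28, 0x97, 0x53, 0x30, 0x30, 0x42, 0xee, 0xee]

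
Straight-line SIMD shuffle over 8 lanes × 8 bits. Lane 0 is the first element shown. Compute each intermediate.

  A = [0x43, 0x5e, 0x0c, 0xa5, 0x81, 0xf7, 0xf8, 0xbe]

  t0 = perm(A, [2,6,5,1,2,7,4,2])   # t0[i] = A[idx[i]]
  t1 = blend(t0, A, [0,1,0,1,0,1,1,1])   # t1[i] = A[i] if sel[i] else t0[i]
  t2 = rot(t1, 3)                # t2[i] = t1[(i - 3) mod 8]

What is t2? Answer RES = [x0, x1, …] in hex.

RES = [0xf7, 0xf8, 0xbe, 0x0c, 0x5e, 0xf7, 0xa5, 0x0c]

→ t0 |0c|f8|f7|5e|0c|be|81|0c|
→ t1 |0c|5e|f7|a5|0c|f7|f8|be|
→ t2 |f7|f8|be|0c|5e|f7|a5|0c|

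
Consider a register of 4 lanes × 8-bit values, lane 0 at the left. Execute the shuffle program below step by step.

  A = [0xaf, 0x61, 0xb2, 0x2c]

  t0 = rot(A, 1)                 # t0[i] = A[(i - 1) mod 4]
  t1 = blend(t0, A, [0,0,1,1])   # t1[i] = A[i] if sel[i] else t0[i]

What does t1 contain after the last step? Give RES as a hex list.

t0 = [0x2c, 0xaf, 0x61, 0xb2]
t1 = [0x2c, 0xaf, 0xb2, 0x2c]

RES = [ 0x2c  0xaf  0xb2  0x2c ]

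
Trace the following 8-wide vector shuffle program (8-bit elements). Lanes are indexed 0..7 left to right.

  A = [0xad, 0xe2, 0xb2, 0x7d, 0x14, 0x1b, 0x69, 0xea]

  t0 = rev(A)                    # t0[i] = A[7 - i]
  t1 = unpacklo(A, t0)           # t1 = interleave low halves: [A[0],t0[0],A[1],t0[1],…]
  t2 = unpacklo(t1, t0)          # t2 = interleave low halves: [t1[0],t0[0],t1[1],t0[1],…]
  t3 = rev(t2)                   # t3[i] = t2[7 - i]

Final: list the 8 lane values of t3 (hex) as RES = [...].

RES = [ 0x14  0x69  0x1b  0xe2  0x69  0xea  0xea  0xad ]

→ t0 |ea|69|1b|14|7d|b2|e2|ad|
→ t1 |ad|ea|e2|69|b2|1b|7d|14|
→ t2 |ad|ea|ea|69|e2|1b|69|14|
→ t3 |14|69|1b|e2|69|ea|ea|ad|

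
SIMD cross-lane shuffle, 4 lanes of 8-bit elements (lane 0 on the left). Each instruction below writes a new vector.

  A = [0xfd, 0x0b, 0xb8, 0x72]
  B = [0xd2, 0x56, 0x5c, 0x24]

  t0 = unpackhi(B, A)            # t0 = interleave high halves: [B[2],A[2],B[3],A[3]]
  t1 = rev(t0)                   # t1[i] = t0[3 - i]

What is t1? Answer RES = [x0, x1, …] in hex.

t0 = [0x5c, 0xb8, 0x24, 0x72]
t1 = [0x72, 0x24, 0xb8, 0x5c]

RES = [ 0x72  0x24  0xb8  0x5c ]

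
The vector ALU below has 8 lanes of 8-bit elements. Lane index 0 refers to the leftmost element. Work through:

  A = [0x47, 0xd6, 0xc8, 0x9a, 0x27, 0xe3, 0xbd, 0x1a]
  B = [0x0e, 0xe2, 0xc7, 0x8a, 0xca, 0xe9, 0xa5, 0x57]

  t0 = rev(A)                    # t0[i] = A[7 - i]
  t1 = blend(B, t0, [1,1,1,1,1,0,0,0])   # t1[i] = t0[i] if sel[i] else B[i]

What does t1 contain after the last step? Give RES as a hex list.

→ t0 |1a|bd|e3|27|9a|c8|d6|47|
→ t1 |1a|bd|e3|27|9a|e9|a5|57|

RES = [0x1a, 0xbd, 0xe3, 0x27, 0x9a, 0xe9, 0xa5, 0x57]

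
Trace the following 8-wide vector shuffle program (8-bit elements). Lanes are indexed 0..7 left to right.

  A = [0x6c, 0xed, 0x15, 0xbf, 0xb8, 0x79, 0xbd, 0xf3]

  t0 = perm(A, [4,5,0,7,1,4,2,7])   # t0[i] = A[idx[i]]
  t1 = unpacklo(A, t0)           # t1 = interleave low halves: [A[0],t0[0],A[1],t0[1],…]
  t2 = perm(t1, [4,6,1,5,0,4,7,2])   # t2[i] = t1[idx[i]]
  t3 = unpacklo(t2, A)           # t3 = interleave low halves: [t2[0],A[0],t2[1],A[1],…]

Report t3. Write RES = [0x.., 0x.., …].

RES = [0x15, 0x6c, 0xbf, 0xed, 0xb8, 0x15, 0x6c, 0xbf]

→ t0 |b8|79|6c|f3|ed|b8|15|f3|
→ t1 |6c|b8|ed|79|15|6c|bf|f3|
→ t2 |15|bf|b8|6c|6c|15|f3|ed|
→ t3 |15|6c|bf|ed|b8|15|6c|bf|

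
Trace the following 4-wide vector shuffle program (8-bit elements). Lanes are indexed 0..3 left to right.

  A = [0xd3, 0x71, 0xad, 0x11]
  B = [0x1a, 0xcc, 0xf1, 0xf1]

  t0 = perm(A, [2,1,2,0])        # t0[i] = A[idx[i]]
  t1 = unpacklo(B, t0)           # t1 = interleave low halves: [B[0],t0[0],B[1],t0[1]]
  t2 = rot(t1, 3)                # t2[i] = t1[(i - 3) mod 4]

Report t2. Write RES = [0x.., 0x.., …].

t0 = [0xad, 0x71, 0xad, 0xd3]
t1 = [0x1a, 0xad, 0xcc, 0x71]
t2 = [0xad, 0xcc, 0x71, 0x1a]

RES = [0xad, 0xcc, 0x71, 0x1a]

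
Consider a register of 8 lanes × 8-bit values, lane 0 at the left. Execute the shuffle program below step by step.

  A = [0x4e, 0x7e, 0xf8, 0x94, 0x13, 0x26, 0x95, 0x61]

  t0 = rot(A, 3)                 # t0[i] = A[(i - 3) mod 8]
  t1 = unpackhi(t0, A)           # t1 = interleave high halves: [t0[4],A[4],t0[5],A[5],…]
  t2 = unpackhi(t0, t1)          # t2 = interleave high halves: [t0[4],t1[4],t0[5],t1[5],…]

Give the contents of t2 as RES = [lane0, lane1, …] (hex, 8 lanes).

→ t0 |26|95|61|4e|7e|f8|94|13|
→ t1 |7e|13|f8|26|94|95|13|61|
→ t2 |7e|94|f8|95|94|13|13|61|

RES = [ 0x7e  0x94  0xf8  0x95  0x94  0x13  0x13  0x61 ]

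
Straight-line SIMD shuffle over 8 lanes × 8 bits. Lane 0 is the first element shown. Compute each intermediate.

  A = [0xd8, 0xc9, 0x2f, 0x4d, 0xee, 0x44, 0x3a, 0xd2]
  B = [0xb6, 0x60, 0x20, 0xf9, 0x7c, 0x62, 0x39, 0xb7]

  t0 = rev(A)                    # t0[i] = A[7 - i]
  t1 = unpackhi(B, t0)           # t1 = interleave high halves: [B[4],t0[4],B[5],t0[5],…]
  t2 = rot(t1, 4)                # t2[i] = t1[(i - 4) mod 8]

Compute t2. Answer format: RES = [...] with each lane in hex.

  t0: d2 3a 44 ee 4d 2f c9 d8
  t1: 7c 4d 62 2f 39 c9 b7 d8
  t2: 39 c9 b7 d8 7c 4d 62 2f

RES = [ 0x39  0xc9  0xb7  0xd8  0x7c  0x4d  0x62  0x2f ]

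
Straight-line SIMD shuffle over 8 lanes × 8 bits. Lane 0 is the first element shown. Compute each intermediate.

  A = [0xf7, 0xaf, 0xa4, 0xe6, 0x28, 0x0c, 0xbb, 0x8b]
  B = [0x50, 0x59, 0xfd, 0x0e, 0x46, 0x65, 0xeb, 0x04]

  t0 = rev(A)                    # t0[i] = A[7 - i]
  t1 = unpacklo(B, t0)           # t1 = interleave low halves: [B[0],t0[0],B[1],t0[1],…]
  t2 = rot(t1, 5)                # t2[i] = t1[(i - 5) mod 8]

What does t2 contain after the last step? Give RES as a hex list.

RES = [ 0xbb  0xfd  0x0c  0x0e  0x28  0x50  0x8b  0x59 ]

t0 = [0x8b, 0xbb, 0x0c, 0x28, 0xe6, 0xa4, 0xaf, 0xf7]
t1 = [0x50, 0x8b, 0x59, 0xbb, 0xfd, 0x0c, 0x0e, 0x28]
t2 = [0xbb, 0xfd, 0x0c, 0x0e, 0x28, 0x50, 0x8b, 0x59]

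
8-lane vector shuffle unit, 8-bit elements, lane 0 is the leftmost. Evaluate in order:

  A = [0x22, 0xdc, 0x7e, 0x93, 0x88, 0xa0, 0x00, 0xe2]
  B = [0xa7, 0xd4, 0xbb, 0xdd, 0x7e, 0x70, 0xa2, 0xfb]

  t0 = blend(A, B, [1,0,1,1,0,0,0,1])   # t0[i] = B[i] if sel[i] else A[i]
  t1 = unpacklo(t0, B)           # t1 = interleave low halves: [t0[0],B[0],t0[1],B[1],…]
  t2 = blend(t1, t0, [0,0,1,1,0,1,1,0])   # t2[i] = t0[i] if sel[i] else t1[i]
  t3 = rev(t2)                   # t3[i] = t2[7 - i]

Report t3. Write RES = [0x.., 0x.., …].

t0 = [0xa7, 0xdc, 0xbb, 0xdd, 0x88, 0xa0, 0x00, 0xfb]
t1 = [0xa7, 0xa7, 0xdc, 0xd4, 0xbb, 0xbb, 0xdd, 0xdd]
t2 = [0xa7, 0xa7, 0xbb, 0xdd, 0xbb, 0xa0, 0x00, 0xdd]
t3 = [0xdd, 0x00, 0xa0, 0xbb, 0xdd, 0xbb, 0xa7, 0xa7]

RES = [0xdd, 0x00, 0xa0, 0xbb, 0xdd, 0xbb, 0xa7, 0xa7]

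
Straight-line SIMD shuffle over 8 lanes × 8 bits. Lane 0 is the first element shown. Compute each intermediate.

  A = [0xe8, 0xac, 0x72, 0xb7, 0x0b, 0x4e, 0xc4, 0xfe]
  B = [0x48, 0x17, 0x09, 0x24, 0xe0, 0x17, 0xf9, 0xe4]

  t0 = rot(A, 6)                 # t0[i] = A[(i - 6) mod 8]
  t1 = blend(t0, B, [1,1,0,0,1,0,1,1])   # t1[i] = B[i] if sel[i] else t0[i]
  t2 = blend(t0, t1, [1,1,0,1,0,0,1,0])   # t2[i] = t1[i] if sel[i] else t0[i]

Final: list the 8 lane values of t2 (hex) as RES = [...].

RES = [ 0x48  0x17  0x0b  0x4e  0xc4  0xfe  0xf9  0xac ]

t0 = [0x72, 0xb7, 0x0b, 0x4e, 0xc4, 0xfe, 0xe8, 0xac]
t1 = [0x48, 0x17, 0x0b, 0x4e, 0xe0, 0xfe, 0xf9, 0xe4]
t2 = [0x48, 0x17, 0x0b, 0x4e, 0xc4, 0xfe, 0xf9, 0xac]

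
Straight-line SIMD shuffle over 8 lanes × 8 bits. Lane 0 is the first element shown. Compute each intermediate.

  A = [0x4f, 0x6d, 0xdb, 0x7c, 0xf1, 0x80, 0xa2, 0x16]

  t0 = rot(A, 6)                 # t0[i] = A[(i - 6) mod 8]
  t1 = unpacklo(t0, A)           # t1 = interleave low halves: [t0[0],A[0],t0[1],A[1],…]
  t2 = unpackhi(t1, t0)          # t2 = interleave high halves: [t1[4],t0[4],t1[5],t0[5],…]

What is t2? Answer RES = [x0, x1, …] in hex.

→ t0 |db|7c|f1|80|a2|16|4f|6d|
→ t1 |db|4f|7c|6d|f1|db|80|7c|
→ t2 |f1|a2|db|16|80|4f|7c|6d|

RES = [ 0xf1  0xa2  0xdb  0x16  0x80  0x4f  0x7c  0x6d ]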